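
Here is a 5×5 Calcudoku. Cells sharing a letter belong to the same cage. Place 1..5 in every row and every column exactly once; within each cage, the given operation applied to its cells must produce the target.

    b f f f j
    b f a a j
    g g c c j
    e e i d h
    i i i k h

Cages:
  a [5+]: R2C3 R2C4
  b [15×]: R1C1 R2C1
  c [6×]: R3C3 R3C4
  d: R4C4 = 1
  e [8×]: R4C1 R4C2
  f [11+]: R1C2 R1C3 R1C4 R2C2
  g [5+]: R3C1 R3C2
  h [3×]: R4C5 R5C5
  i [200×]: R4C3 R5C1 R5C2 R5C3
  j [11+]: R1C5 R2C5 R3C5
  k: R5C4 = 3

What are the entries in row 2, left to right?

5 3 1 4 2

Cage i needs product 200, so R4C3 = 5.
Cage d is a single given cell; hence R4C4 = 1.
1 is placed in row 4, leaving R4C5 = 3.
K is a freebie, leaving R5C4 = 3.
Column 5 now contains 3, so R5C5 = 1.
Cage c needs two cells with product 6; hence R3C3 = 3.
Column 4 already has 3, so R3C4 = 2.
Column 3 already has 3, so R2C3 = 1.
2 is placed in column 4; hence R2C4 = 4.
The 4 cells of cage f must have sum 11; hence R1C2 = 1.
1 is placed in column 3; hence R1C3 = 2.
Column 4 now contains 4, which forces R1C4 = 5.
Row 1 now contains 5, leaving R1C5 = 4.
Cage f needs sum 11; hence R2C2 = 3.
Column 2 already has 1; hence R3C2 = 4.
Column 5 now contains 4, leaving R3C5 = 5.
4 is placed in column 2, which forces R4C2 = 2.
Column 2 now contains 2, leaving R5C2 = 5.
Column 3 now contains 2; hence R5C3 = 4.
Row 1 now contains 5, which forces R1C1 = 3.
3 is placed in row 2, leaving R2C1 = 5.
Column 5 now contains 5, leaving R2C5 = 2.
Row 3 already has 4, leaving R3C1 = 1.
2 is placed in row 4, which forces R4C1 = 4.
Row 5 already has 4, so R5C1 = 2.
Filled in: 3 1 2 5 4 / 5 3 1 4 2 / 1 4 3 2 5 / 4 2 5 1 3 / 2 5 4 3 1.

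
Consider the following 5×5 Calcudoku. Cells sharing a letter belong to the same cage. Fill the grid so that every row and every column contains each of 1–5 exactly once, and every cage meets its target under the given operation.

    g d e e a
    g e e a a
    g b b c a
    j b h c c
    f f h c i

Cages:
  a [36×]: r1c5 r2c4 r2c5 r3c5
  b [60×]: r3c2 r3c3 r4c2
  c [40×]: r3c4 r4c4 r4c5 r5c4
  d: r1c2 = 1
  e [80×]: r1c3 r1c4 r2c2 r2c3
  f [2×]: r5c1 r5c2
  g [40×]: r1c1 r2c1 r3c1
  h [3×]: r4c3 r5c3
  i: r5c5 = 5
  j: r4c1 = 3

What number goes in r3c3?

Cage d is a single given cell, leaving r1c2 = 1.
Cage a has product 36, so r2c4 = 3.
Cage j is a single given cell, leaving r4c1 = 3.
Row 4 already has 3, so r4c3 = 1.
Column 2 now contains 1, which forces r5c2 = 2.
1 is placed in column 3; hence r5c3 = 3.
I is a freebie; hence r5c5 = 5.
Cage e needs product 80, so r1c4 = 2.
Cage e needs product 80, leaving r2c3 = 2.
The 3 cells of cage b must have product 60; hence r3c2 = 3.
Row 5 already has 2; hence r5c1 = 1.
Row 5 now contains 1, which forces r5c4 = 4.
Cage a has product 36; hence r1c5 = 3.
Cage g needs product 40; hence r3c1 = 2.
Cage c has product 40, so r3c4 = 1.
1 is placed in row 3, which forces r3c5 = 4.
4 is placed in column 4, leaving r4c4 = 5.
The 4 cells of cage c must have product 40; hence r4c5 = 2.
4 is placed in column 5, so r2c5 = 1.
4 is placed in row 3, leaving r3c3 = 5.
Row 4 now contains 5, leaving r4c2 = 4.
Column 3 now contains 5, leaving r1c3 = 4.
4 is placed in column 2, which forces r2c2 = 5.
Row 1 now contains 4, leaving r1c1 = 5.
Row 2 now contains 5; hence r2c1 = 4.
Filled in: 5 1 4 2 3 / 4 5 2 3 1 / 2 3 5 1 4 / 3 4 1 5 2 / 1 2 3 4 5.

5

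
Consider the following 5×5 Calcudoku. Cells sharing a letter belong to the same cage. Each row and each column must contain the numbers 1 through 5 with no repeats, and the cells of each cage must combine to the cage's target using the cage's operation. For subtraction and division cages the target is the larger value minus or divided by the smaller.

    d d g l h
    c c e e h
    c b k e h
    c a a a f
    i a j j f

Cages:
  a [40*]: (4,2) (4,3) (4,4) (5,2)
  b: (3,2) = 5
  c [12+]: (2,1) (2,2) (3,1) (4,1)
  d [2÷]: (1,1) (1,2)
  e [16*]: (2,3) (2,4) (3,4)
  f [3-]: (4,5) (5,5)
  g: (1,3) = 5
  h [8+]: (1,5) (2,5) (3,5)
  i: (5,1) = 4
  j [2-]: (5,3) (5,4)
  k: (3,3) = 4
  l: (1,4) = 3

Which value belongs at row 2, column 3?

G is a freebie, leaving (1,3) = 5.
L is a freebie; hence (1,4) = 3.
Cage b is a single given cell, which forces (3,2) = 5.
K is a freebie; hence (3,3) = 4.
Row 3 now contains 4, leaving (3,4) = 2.
Cage i is given; hence (5,1) = 4.
4 is placed in column 3, leaving (2,3) = 2.
Cage e has product 16; hence (2,4) = 4.
Cage a needs product 40; hence (4,2) = 4.
Column 3 now contains 2; hence (4,3) = 1.
Cage a needs product 40, which forces (4,4) = 5.
5 is placed in row 4, which forces (4,5) = 2.
Cage j's pair has difference 2; hence (5,3) = 3.
Column 4 already has 5, which forces (5,4) = 1.
1 is placed in row 5, leaving (5,5) = 5.
Cage h needs sum 8, which forces (1,5) = 4.
Cage c has sum 12, leaving (2,1) = 5.
Row 2 already has 4; hence (2,2) = 3.
Row 2 already has 3; hence (2,5) = 1.
Cage c has sum 12, so (3,1) = 1.
Column 5 now contains 1, leaving (3,5) = 3.
Row 4 now contains 2, which forces (4,1) = 3.
1 is placed in row 5; hence (5,2) = 2.
Column 1 now contains 1, leaving (1,1) = 2.
Column 2 already has 2; hence (1,2) = 1.
Filled in: 2 1 5 3 4 / 5 3 2 4 1 / 1 5 4 2 3 / 3 4 1 5 2 / 4 2 3 1 5.

2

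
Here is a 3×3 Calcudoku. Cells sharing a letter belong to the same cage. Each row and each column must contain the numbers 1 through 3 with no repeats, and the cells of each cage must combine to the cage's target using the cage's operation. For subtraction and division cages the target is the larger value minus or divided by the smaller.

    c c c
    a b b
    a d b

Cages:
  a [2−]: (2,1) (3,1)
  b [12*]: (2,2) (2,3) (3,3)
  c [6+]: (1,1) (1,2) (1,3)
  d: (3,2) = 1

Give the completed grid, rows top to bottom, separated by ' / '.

2 3 1 / 1 2 3 / 3 1 2

Cage b needs product 12, so (2,2) = 2.
Cage b has product 12; hence (2,3) = 3.
Cage d is a single given cell, leaving (3,2) = 1.
Cage b has product 12, leaving (3,3) = 2.
Cage c needs sum 6, which forces (1,1) = 2.
Column 2 already has 1; hence (1,2) = 3.
Column 3 already has 2, so (1,3) = 1.
3 is placed in row 2; hence (2,1) = 1.
Row 3 now contains 1; hence (3,1) = 3.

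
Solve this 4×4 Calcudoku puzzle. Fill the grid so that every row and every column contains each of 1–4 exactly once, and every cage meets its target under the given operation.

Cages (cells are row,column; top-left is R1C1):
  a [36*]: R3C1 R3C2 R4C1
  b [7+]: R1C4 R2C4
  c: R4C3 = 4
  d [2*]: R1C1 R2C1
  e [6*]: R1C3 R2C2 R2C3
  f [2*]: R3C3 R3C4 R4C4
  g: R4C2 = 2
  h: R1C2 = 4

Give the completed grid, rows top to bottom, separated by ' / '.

Cage h is a single given cell; hence R1C2 = 4.
4 is placed in row 1, leaving R1C4 = 3.
Column 4 already has 3, which forces R2C4 = 4.
Cage a needs product 36, leaving R3C1 = 4.
Cage a has product 36, leaving R3C2 = 3.
Cage f has product 2, leaving R3C3 = 1.
Cage f has product 2, leaving R3C4 = 2.
Cage a needs product 36; hence R4C1 = 3.
G is a freebie, which forces R4C2 = 2.
Cage c is given, so R4C3 = 4.
Cage f has product 2, which forces R4C4 = 1.
Column 3 already has 1, which forces R1C3 = 2.
Column 2 already has 2, leaving R2C2 = 1.
Cage e needs product 6, which forces R2C3 = 3.
2 is placed in row 1, which forces R1C1 = 1.
Row 2 now contains 1, so R2C1 = 2.

1 4 2 3 / 2 1 3 4 / 4 3 1 2 / 3 2 4 1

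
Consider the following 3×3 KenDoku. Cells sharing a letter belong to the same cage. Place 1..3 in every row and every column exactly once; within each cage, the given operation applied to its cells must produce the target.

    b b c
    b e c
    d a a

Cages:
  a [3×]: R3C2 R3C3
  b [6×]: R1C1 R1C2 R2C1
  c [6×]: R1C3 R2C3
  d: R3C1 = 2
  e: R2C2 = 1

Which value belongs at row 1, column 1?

E is a freebie, leaving R2C2 = 1.
Cage d is given; hence R3C1 = 2.
Column 2 already has 1, so R3C2 = 3.
Row 3 already has 3, so R3C3 = 1.
The 3 cells of cage b must have product 6, leaving R1C1 = 1.
Column 2 already has 3, which forces R1C2 = 2.
2 is placed in row 1, leaving R1C3 = 3.
Column 1 now contains 2, leaving R2C1 = 3.
Column 3 already has 3, which forces R2C3 = 2.
The full grid is 1 2 3 / 3 1 2 / 2 3 1.

1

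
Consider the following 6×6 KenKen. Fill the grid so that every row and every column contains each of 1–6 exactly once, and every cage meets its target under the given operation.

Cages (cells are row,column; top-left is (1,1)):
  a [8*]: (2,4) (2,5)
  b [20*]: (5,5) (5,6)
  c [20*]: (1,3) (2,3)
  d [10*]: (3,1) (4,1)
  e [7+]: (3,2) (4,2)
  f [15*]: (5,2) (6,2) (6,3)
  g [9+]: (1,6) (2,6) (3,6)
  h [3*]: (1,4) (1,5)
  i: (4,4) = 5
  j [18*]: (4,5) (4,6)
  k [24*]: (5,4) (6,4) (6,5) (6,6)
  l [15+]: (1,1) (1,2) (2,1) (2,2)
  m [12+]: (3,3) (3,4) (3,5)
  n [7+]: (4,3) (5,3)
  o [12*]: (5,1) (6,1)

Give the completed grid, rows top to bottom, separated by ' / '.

6 2 4 3 1 5 / 1 6 5 4 2 3 / 5 3 2 6 4 1 / 2 4 1 5 3 6 / 3 1 6 2 5 4 / 4 5 3 1 6 2

I is a freebie, leaving (4,4) = 5.
Cage d's pair has product 10, so (3,1) = 5.
5 is placed in row 4; hence (4,1) = 2.
In row 5, 2 can only go at (5,4), so (5,4) = 2.
2 is placed in column 4, which forces (2,4) = 4.
The two cells of cage a must have product 8; hence (2,5) = 2.
Column 4 now contains 4, leaving (3,4) = 6.
6 is placed in row 3, leaving (3,5) = 4.
Column 5 already has 4, which forces (5,5) = 5.
5 is placed in row 5, which forces (5,6) = 4.
The two cells of cage c must have product 20, which forces (1,3) = 4.
Row 2 now contains 4, leaving (2,3) = 5.
4 is placed in row 3, so (3,3) = 2.
Row 5 now contains 4; hence (5,1) = 3.
Row 5 already has 3; hence (5,2) = 1.
Row 5 now contains 1, so (5,3) = 6.
Cage o's pair has product 12, so (6,1) = 4.
The 4 cells of cage k must have product 24, so (6,4) = 1.
The 4 cells of cage k must have product 24, which forces (6,5) = 6.
Cage k needs product 24, which forces (6,6) = 2.
Column 4 now contains 1; hence (1,4) = 3.
Cage h's pair has product 3; hence (1,5) = 1.
The 3 cells of cage g must have sum 9, which forces (1,6) = 5.
Column 2 already has 1; hence (3,2) = 3.
Row 3 now contains 3, leaving (3,6) = 1.
The two cells of cage e must have sum 7; hence (4,2) = 4.
6 is placed in column 3, which forces (4,3) = 1.
Column 5 now contains 6, which forces (4,5) = 3.
Cage j's pair has product 18, leaving (4,6) = 6.
The 3 cells of cage f must have product 15, which forces (6,2) = 5.
Row 6 already has 1, which forces (6,3) = 3.
1 is placed in row 1; hence (1,1) = 6.
Row 1 now contains 5, which forces (1,2) = 2.
The 4 cells of cage l must have sum 15, which forces (2,1) = 1.
Column 2 now contains 3, so (2,2) = 6.
Column 6 already has 1; hence (2,6) = 3.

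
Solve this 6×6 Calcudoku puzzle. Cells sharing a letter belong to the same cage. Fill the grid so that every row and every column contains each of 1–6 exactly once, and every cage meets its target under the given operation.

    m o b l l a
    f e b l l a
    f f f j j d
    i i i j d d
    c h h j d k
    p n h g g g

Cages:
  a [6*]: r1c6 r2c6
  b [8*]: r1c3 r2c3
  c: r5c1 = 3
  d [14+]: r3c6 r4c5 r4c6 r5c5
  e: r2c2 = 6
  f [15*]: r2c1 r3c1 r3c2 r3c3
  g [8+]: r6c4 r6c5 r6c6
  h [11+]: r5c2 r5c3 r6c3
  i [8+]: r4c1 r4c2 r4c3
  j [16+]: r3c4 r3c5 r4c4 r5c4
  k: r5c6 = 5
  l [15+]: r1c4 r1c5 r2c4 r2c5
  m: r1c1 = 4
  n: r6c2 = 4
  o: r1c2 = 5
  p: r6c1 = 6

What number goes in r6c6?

M is a freebie, which forces r1c1 = 4.
O is a freebie, so r1c2 = 5.
Row 1 now contains 4, which forces r1c3 = 2.
The 4 cells of cage f must have product 15, which forces r2c1 = 1.
E is a freebie, which forces r2c2 = 6.
Column 3 now contains 2, leaving r2c3 = 4.
Cage c is a single given cell, leaving r5c1 = 3.
K is a freebie, which forces r5c6 = 5.
P is a freebie; hence r6c1 = 6.
Cage n is a single given cell, leaving r6c2 = 4.
Cage a's pair has product 6, so r1c6 = 3.
Cage a's pair has product 6, so r2c6 = 2.
Column 1 now contains 3; hence r3c1 = 5.
Column 1 already has 5; hence r4c1 = 2.
Row 4 now contains 2; hence r4c2 = 1.
1 is placed in row 4; hence r4c3 = 5.
Cage h has sum 11, leaving r5c2 = 2.
Cage h has sum 11, which forces r5c3 = 6.
The 3 cells of cage h must have sum 11, which forces r6c3 = 3.
Column 6 now contains 2; hence r6c6 = 1.
Column 2 now contains 1; hence r3c2 = 3.
3 is placed in column 3, so r3c3 = 1.
The 4 cells of cage d must have sum 14, leaving r4c5 = 3.
Cage d has sum 14, leaving r5c5 = 1.
Cage l has sum 15, which forces r1c4 = 1.
Column 5 already has 1; hence r1c5 = 6.
Cage l has sum 15, leaving r2c4 = 3.
Column 5 already has 3, leaving r2c5 = 5.
Cage j needs sum 16, leaving r3c4 = 2.
Cage j has sum 16, so r3c5 = 4.
Row 3 already has 4, so r3c6 = 6.
Row 4 already has 3; hence r4c4 = 6.
6 is placed in column 6, so r4c6 = 4.
Row 5 already has 1, leaving r5c4 = 4.
2 is placed in column 4, leaving r6c4 = 5.
5 is placed in column 5, which forces r6c5 = 2.
Completed grid: 4 5 2 1 6 3 / 1 6 4 3 5 2 / 5 3 1 2 4 6 / 2 1 5 6 3 4 / 3 2 6 4 1 5 / 6 4 3 5 2 1.

1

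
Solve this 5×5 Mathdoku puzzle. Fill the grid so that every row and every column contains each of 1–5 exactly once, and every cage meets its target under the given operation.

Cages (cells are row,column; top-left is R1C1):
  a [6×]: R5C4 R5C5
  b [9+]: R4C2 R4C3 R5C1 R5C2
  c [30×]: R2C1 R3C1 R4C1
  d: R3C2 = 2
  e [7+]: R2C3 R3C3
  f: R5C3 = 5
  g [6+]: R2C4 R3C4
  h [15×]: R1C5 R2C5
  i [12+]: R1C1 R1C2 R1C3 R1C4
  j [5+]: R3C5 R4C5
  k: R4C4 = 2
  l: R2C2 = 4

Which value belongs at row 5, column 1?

4

Cage l is a single given cell; hence R2C2 = 4.
D is a freebie; hence R3C2 = 2.
Cage k is a single given cell, which forces R4C4 = 2.
Cage f is given, which forces R5C3 = 5.
Column 4 now contains 2, which forces R5C4 = 3.
Row 5 now contains 3; hence R5C5 = 2.
Cage c needs product 30; hence R2C1 = 2.
The two cells of cage e must have sum 7; hence R2C3 = 3.
3 is placed in row 2, so R2C5 = 5.
Cage e needs two cells with sum 7; hence R3C3 = 4.
Row 3 now contains 4, which forces R3C5 = 1.
Cage b has sum 9, leaving R4C2 = 3.
Cage b needs sum 9, so R4C3 = 1.
1 is placed in column 5, so R4C5 = 4.
Cage b needs sum 9, which forces R5C1 = 4.
Row 5 now contains 3; hence R5C2 = 1.
Cage i has sum 12, leaving R1C1 = 1.
Column 2 now contains 1, so R1C2 = 5.
1 is placed in column 3; hence R1C3 = 2.
Cage i has sum 12; hence R1C4 = 4.
5 is placed in column 5, so R1C5 = 3.
Row 2 already has 5, which forces R2C4 = 1.
Cage c has product 30, leaving R3C1 = 3.
Row 3 already has 1, which forces R3C4 = 5.
Row 4 now contains 3, which forces R4C1 = 5.
Filled in: 1 5 2 4 3 / 2 4 3 1 5 / 3 2 4 5 1 / 5 3 1 2 4 / 4 1 5 3 2.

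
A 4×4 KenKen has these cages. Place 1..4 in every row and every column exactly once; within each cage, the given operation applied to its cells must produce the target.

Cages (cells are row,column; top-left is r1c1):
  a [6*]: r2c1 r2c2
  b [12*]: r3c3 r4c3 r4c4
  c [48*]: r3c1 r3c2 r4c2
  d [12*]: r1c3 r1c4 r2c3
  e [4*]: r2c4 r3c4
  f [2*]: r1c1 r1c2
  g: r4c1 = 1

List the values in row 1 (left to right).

2 1 4 3

The 3 cells of cage c must have product 48, so r3c1 = 4.
The 3 cells of cage c must have product 48, so r3c2 = 3.
Row 3 already has 4, leaving r3c4 = 1.
G is a freebie, leaving r4c1 = 1.
The 3 cells of cage c must have product 48, so r4c2 = 4.
Row 4 now contains 4; hence r4c3 = 3.
Row 4 now contains 3, leaving r4c4 = 2.
Column 1 now contains 1; hence r1c1 = 2.
Cage f's pair has product 2, leaving r1c2 = 1.
1 is placed in row 1; hence r1c3 = 4.
The 3 cells of cage d must have product 12, leaving r1c4 = 3.
The two cells of cage a must have product 6; hence r2c1 = 3.
Column 2 now contains 3, which forces r2c2 = 2.
Column 3 already has 4, leaving r2c3 = 1.
1 is placed in column 4; hence r2c4 = 4.
1 is placed in row 3; hence r3c3 = 2.
Filled in: 2 1 4 3 / 3 2 1 4 / 4 3 2 1 / 1 4 3 2.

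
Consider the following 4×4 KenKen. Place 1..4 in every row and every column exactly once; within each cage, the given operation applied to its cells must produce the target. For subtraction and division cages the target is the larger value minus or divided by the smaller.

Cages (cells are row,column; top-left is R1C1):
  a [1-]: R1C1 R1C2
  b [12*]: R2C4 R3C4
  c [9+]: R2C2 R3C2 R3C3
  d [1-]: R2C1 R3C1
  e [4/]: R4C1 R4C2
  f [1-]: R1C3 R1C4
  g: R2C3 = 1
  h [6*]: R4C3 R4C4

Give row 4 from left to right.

Cage g is a single given cell, which forces R2C3 = 1.
The only place for 1 in column 4 is R1C4.
Cage f needs two cells with difference 1, leaving R1C3 = 2.
2 is placed in column 3, so R4C3 = 3.
Row 4 already has 3, so R4C4 = 2.
Column 3 now contains 3, leaving R3C3 = 4.
4 is placed in row 3; hence R3C4 = 3.
Column 4 now contains 3, leaving R2C4 = 4.
Row 2 already has 4, leaving R2C2 = 3.
The 3 cells of cage c must have sum 9, which forces R3C2 = 2.
The two cells of cage a must have difference 1, leaving R1C1 = 3.
Column 2 already has 3, so R1C2 = 4.
Row 2 already has 3; hence R2C1 = 2.
Row 3 now contains 2, so R3C1 = 1.
1 is placed in column 1, leaving R4C1 = 4.
Column 2 now contains 4, so R4C2 = 1.
The full grid is 3 4 2 1 / 2 3 1 4 / 1 2 4 3 / 4 1 3 2.

4 1 3 2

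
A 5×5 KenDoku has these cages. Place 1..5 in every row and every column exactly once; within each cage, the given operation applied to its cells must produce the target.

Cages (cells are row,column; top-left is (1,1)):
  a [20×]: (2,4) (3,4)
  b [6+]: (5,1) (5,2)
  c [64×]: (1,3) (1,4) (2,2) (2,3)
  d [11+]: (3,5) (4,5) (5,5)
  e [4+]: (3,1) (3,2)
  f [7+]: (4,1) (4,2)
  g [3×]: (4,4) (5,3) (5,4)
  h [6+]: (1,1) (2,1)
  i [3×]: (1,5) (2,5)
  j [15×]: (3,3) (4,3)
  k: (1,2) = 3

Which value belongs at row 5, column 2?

Cage k is a single given cell, which forces (1,2) = 3.
Row 1 already has 3; hence (1,5) = 1.
1 is placed in column 5, leaving (2,5) = 3.
3 is placed in column 2, leaving (3,2) = 1.
Cage g needs product 3, which forces (4,4) = 1.
Cage g has product 3; hence (5,3) = 1.
Cage g needs product 3, leaving (5,4) = 3.
1 is placed in row 3, which forces (3,1) = 3.
Row 3 already has 3, leaving (3,3) = 5.
Row 3 already has 5, which forces (3,4) = 4.
4 is placed in row 3, which forces (3,5) = 2.
Column 3 now contains 5, which forces (4,3) = 3.
Cage c needs product 64, which forces (1,3) = 4.
Column 4 already has 4, which forces (1,4) = 2.
The 4 cells of cage c must have product 64, leaving (2,2) = 4.
Cage c needs product 64, leaving (2,3) = 2.
Column 4 already has 4; hence (2,4) = 5.
Column 2 already has 4; hence (5,2) = 2.
Row 1 now contains 2, which forces (1,1) = 5.
2 is placed in row 2; hence (2,1) = 1.
Cage f needs two cells with sum 7; hence (4,1) = 2.
Column 2 now contains 2, so (4,2) = 5.
Row 4 already has 5, so (4,5) = 4.
Row 5 now contains 2, which forces (5,1) = 4.
Column 5 already has 4, which forces (5,5) = 5.
Filled in: 5 3 4 2 1 / 1 4 2 5 3 / 3 1 5 4 2 / 2 5 3 1 4 / 4 2 1 3 5.

2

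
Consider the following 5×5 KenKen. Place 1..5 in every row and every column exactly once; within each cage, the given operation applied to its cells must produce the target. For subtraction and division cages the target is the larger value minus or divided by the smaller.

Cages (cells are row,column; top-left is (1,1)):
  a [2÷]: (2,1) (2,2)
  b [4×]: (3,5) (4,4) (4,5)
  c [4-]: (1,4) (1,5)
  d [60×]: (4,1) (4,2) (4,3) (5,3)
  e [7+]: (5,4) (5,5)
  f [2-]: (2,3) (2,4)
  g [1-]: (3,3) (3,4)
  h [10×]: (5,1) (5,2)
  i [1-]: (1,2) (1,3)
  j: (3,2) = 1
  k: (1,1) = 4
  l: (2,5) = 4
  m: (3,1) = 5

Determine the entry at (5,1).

2

K is a freebie, which forces (1,1) = 4.
Cage l is given; hence (2,5) = 4.
Cage m is given, so (3,1) = 5.
J is a freebie, so (3,2) = 1.
1 is placed in row 3, which forces (3,5) = 2.
4 is placed in column 5, which forces (4,5) = 1.
Column 1 already has 5, leaving (5,1) = 2.
Row 5 already has 2, so (5,2) = 5.
Row 5 now contains 5; hence (5,5) = 3.
Cage c needs two cells with difference 4, which forces (1,4) = 1.
1 is placed in column 5; hence (1,5) = 5.
Column 1 already has 2; hence (2,1) = 1.
Column 2 already has 1, so (2,2) = 2.
Column 1 already has 2, which forces (4,1) = 3.
The 4 cells of cage d must have product 60, which forces (4,2) = 4.
Cage d has product 60, leaving (4,3) = 5.
Row 4 already has 1, which forces (4,4) = 2.
Cage d has product 60, so (5,3) = 1.
Row 5 now contains 3, leaving (5,4) = 4.
2 is placed in column 2; hence (1,2) = 3.
Cage i needs two cells with difference 1, which forces (1,3) = 2.
5 is placed in column 3, which forces (2,3) = 3.
Cage f needs two cells with difference 2, so (2,4) = 5.
Cage g's pair has difference 1; hence (3,3) = 4.
4 is placed in column 4, which forces (3,4) = 3.
Filled in: 4 3 2 1 5 / 1 2 3 5 4 / 5 1 4 3 2 / 3 4 5 2 1 / 2 5 1 4 3.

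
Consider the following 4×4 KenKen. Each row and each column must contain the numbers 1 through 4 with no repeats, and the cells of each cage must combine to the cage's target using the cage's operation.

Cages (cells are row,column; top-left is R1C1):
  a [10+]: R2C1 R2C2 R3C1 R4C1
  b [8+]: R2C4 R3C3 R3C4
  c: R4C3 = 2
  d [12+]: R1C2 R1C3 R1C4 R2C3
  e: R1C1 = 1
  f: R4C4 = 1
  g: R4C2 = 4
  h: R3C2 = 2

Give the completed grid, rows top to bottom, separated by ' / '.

Cage e is given; hence R1C1 = 1.
Cage h is a single given cell, so R3C2 = 2.
Cage g is given, so R4C2 = 4.
Cage c is given, which forces R4C3 = 2.
F is a freebie; hence R4C4 = 1.
Column 2 already has 4; hence R1C2 = 3.
Cage d needs sum 12; hence R1C3 = 4.
The 4 cells of cage d must have sum 12, so R1C4 = 2.
The 4 cells of cage a must have sum 10, so R2C1 = 2.
The 4 cells of cage a must have sum 10, so R2C2 = 1.
Cage d has sum 12, which forces R2C3 = 3.
3 is placed in row 2, so R2C4 = 4.
The 4 cells of cage a must have sum 10, leaving R3C1 = 4.
Cage b needs sum 8, leaving R3C3 = 1.
Column 4 now contains 4, so R3C4 = 3.
Row 4 already has 2, leaving R4C1 = 3.

1 3 4 2 / 2 1 3 4 / 4 2 1 3 / 3 4 2 1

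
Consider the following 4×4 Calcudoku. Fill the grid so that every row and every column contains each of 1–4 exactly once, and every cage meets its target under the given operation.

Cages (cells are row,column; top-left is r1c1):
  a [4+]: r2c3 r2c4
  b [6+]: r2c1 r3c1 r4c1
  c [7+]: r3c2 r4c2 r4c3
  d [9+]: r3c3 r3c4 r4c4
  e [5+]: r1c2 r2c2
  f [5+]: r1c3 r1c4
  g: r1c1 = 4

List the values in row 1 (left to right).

Cage g is given, which forces r1c1 = 4.
In row 1, 1 can only go at r1c2, so r1c2 = 1.
Cage e's pair has sum 5, which forces r2c2 = 4.
Column 2 already has 4, which forces r3c2 = 2.
2 is placed in column 2, which forces r4c2 = 3.
Cage c has sum 7, leaving r4c3 = 2.
Row 4 already has 2, which forces r4c4 = 4.
Column 3 now contains 2, leaving r1c3 = 3.
The two cells of cage f must have sum 5, which forces r1c4 = 2.
Cage b needs sum 6; hence r2c1 = 2.
Column 3 now contains 3; hence r2c3 = 1.
1 is placed in row 2; hence r2c4 = 3.
Cage b needs sum 6; hence r3c1 = 3.
Cage d has sum 9; hence r3c3 = 4.
Cage d needs sum 9, so r3c4 = 1.
Row 4 already has 2, which forces r4c1 = 1.
Completed grid: 4 1 3 2 / 2 4 1 3 / 3 2 4 1 / 1 3 2 4.

4 1 3 2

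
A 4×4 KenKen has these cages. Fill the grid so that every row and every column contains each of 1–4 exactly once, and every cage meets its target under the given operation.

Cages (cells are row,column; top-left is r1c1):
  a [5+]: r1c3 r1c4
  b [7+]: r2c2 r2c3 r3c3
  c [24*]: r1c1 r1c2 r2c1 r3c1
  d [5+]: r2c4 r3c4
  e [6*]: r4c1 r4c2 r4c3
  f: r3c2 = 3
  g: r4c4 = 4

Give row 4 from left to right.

F is a freebie; hence r3c2 = 3.
Cage g is a single given cell; hence r4c4 = 4.
The two cells of cage d must have sum 5, leaving r2c4 = 3.
Cage d's pair has sum 5; hence r3c4 = 2.
Cage c has product 24, which forces r1c1 = 3.
The two cells of cage a must have sum 5, so r1c3 = 4.
Column 4 now contains 2, so r1c4 = 1.
Column 3 now contains 4; hence r3c3 = 1.
Row 1 already has 1, which forces r1c2 = 2.
Cage c needs product 24, which forces r2c1 = 1.
The 3 cells of cage b must have sum 7, leaving r2c2 = 4.
1 is placed in column 3, leaving r2c3 = 2.
Row 3 already has 1, so r3c1 = 4.
Column 1 now contains 1, so r4c1 = 2.
2 is placed in column 2, leaving r4c2 = 1.
The 3 cells of cage e must have product 6, leaving r4c3 = 3.
Filled in: 3 2 4 1 / 1 4 2 3 / 4 3 1 2 / 2 1 3 4.

2 1 3 4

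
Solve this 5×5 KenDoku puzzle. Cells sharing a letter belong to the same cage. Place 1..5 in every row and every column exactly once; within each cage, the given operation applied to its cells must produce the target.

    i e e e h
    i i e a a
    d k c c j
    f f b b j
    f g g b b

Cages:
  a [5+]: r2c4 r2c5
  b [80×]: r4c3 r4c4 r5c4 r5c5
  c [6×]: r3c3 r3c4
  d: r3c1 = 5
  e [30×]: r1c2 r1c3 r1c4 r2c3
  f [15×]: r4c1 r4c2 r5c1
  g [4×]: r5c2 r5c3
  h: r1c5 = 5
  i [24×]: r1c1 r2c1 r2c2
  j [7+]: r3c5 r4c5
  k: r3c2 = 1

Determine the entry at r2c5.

1

Cage h is given; hence r1c5 = 5.
D is a freebie, leaving r3c1 = 5.
Cage k is given, which forces r3c2 = 1.
Column 2 already has 1, leaving r5c2 = 4.
Row 5 already has 4, so r5c3 = 1.
Row 5 now contains 1, leaving r5c5 = 2.
Cage e needs product 30, so r1c4 = 1.
Cage e has product 30, which forces r2c3 = 5.
Cage f has product 15; hence r4c1 = 1.
The 3 cells of cage f must have product 15, leaving r4c2 = 5.
Row 5 now contains 1; hence r5c1 = 3.
Row 5 now contains 2; hence r5c4 = 5.
Cage i has product 24, leaving r2c2 = 3.
Row 2 now contains 3, which forces r2c5 = 1.
3 is placed in column 2; hence r1c2 = 2.
Cage e has product 30, leaving r1c3 = 3.
The two cells of cage a must have sum 5, so r2c4 = 4.
Column 3 now contains 3, so r3c3 = 2.
Row 3 already has 2, so r3c4 = 3.
Row 3 now contains 3, so r3c5 = 4.
Column 3 now contains 2, leaving r4c3 = 4.
Column 4 now contains 4; hence r4c4 = 2.
Column 5 already has 4; hence r4c5 = 3.
Row 1 now contains 2, which forces r1c1 = 4.
4 is placed in row 2; hence r2c1 = 2.
Completed grid: 4 2 3 1 5 / 2 3 5 4 1 / 5 1 2 3 4 / 1 5 4 2 3 / 3 4 1 5 2.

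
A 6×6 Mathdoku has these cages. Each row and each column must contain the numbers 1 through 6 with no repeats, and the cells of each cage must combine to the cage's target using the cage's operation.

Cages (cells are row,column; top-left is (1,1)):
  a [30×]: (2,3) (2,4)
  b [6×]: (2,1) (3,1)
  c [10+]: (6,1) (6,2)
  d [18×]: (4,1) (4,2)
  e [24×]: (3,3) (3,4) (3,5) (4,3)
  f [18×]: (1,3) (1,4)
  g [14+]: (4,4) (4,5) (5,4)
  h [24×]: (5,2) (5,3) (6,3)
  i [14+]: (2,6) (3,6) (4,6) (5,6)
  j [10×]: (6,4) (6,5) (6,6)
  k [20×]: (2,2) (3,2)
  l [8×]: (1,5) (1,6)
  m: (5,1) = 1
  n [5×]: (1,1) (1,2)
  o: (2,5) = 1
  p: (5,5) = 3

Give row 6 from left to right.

Cage o is given, leaving (2,5) = 1.
Cage m is a single given cell, which forces (5,1) = 1.
P is a freebie, leaving (5,5) = 3.
Column 1 already has 1, leaving (1,1) = 5.
Cage n needs two cells with product 5, leaving (1,2) = 1.
The only place for 3 in row 6 is (6,3).
3 is placed in column 3, which forces (1,3) = 6.
Cage f needs two cells with product 18; hence (1,4) = 3.
Column 3 now contains 6, leaving (2,3) = 5.
Row 2 already has 5, leaving (2,4) = 6.
Row 2 already has 5, so (2,2) = 4.
Cage k needs two cells with product 20, leaving (3,2) = 5.
The 4 cells of cage e must have product 24, which forces (3,5) = 6.
Cage g has sum 14, leaving (4,4) = 4.
Cage g has sum 14; hence (4,5) = 5.
Column 2 already has 4, leaving (5,2) = 2.
Row 5 now contains 2, so (5,3) = 4.
Cage g has sum 14, leaving (5,4) = 5.
5 is placed in row 5, leaving (5,6) = 6.
Column 2 already has 4, so (6,2) = 6.
Column 5 now contains 5, leaving (6,5) = 2.
Column 5 now contains 2, which forces (1,5) = 4.
The two cells of cage l must have product 8, so (1,6) = 2.
Cage i needs sum 14, so (2,6) = 3.
4 is placed in column 3, so (3,3) = 1.
Cage e has product 24, so (3,4) = 2.
The 4 cells of cage i must have sum 14, which forces (3,6) = 4.
The two cells of cage d must have product 18, leaving (4,1) = 6.
6 is placed in column 2; hence (4,2) = 3.
Cage e has product 24, which forces (4,3) = 2.
Cage i has sum 14; hence (4,6) = 1.
Row 6 now contains 6; hence (6,1) = 4.
2 is placed in row 6, leaving (6,4) = 1.
The 3 cells of cage j must have product 10; hence (6,6) = 5.
3 is placed in row 2; hence (2,1) = 2.
2 is placed in row 3, so (3,1) = 3.
Completed grid: 5 1 6 3 4 2 / 2 4 5 6 1 3 / 3 5 1 2 6 4 / 6 3 2 4 5 1 / 1 2 4 5 3 6 / 4 6 3 1 2 5.

4 6 3 1 2 5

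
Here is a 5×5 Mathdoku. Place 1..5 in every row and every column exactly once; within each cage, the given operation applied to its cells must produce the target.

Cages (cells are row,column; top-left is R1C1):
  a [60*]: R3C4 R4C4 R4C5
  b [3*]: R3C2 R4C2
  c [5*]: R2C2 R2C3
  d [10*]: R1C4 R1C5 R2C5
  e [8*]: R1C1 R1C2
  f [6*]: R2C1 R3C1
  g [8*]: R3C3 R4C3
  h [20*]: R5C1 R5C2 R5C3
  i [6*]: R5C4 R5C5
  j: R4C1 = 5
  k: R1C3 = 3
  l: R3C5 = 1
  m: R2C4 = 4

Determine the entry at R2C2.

5

K is a freebie; hence R1C3 = 3.
Cage m is a single given cell; hence R2C4 = 4.
Cage l is given, which forces R3C5 = 1.
J is a freebie, so R4C1 = 5.
Row 4 now contains 5, which forces R4C4 = 3.
3 is placed in row 4, so R4C5 = 4.
Column 4 already has 3, which forces R5C4 = 2.
2 is placed in row 5, leaving R5C5 = 3.
Cage d has product 10, leaving R1C4 = 1.
Row 3 now contains 1, leaving R3C2 = 3.
Cage g needs two cells with product 8, leaving R3C3 = 4.
Column 4 already has 3; hence R3C4 = 5.
3 is placed in row 4; hence R4C2 = 1.
Row 4 already has 4, so R4C3 = 2.
The two cells of cage f must have product 6, which forces R2C1 = 3.
Column 2 now contains 1, leaving R2C2 = 5.
Cage c's pair has product 5, leaving R2C3 = 1.
Row 2 now contains 5, which forces R2C5 = 2.
Row 3 now contains 3, which forces R3C1 = 2.
Column 2 already has 5, which forces R5C2 = 4.
1 is placed in column 3, which forces R5C3 = 5.
Column 1 already has 2, which forces R1C1 = 4.
Column 2 now contains 4, which forces R1C2 = 2.
Column 5 already has 2, which forces R1C5 = 5.
Row 5 already has 4; hence R5C1 = 1.
The full grid is 4 2 3 1 5 / 3 5 1 4 2 / 2 3 4 5 1 / 5 1 2 3 4 / 1 4 5 2 3.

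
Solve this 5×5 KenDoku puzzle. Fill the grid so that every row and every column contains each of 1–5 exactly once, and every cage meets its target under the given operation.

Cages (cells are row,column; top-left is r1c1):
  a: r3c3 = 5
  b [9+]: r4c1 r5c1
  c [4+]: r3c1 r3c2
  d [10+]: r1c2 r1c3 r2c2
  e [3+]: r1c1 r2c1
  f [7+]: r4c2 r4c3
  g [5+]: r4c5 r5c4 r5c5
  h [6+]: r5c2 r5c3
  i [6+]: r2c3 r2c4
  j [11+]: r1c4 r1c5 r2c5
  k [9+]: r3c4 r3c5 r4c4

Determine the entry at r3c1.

Cage a is given; hence r3c3 = 5.
In row 4, 1 can only go at r4c5, so r4c5 = 1.
Cage g needs sum 5, so r5c4 = 1.
Column 5 now contains 1, leaving r5c5 = 3.
The only place for 3 in row 2 is r2c2.
The two cells of cage c must have sum 4, which forces r3c1 = 3.
Column 2 already has 3, which forces r3c2 = 1.
The 3 cells of cage k must have sum 9; hence r4c4 = 3.
Cage f's pair has sum 7, which forces r4c2 = 5.
Row 4 now contains 3; hence r4c3 = 2.
Column 3 now contains 2; hence r5c3 = 4.
Column 2 now contains 5, which forces r1c2 = 4.
Column 3 now contains 2; hence r1c3 = 3.
4 is placed in column 3, so r2c3 = 1.
Cage i needs two cells with sum 6, which forces r2c4 = 5.
5 is placed in row 4, leaving r4c1 = 4.
Row 5 already has 4, leaving r5c1 = 5.
Row 5 already has 4; hence r5c2 = 2.
Cage e's pair has sum 3, leaving r1c1 = 1.
Column 4 already has 5; hence r1c4 = 2.
Cage j has sum 11, leaving r1c5 = 5.
Row 2 already has 1, so r2c1 = 2.
The 3 cells of cage j must have sum 11, which forces r2c5 = 4.
Column 4 now contains 2; hence r3c4 = 4.
Column 5 now contains 4; hence r3c5 = 2.
Completed grid: 1 4 3 2 5 / 2 3 1 5 4 / 3 1 5 4 2 / 4 5 2 3 1 / 5 2 4 1 3.

3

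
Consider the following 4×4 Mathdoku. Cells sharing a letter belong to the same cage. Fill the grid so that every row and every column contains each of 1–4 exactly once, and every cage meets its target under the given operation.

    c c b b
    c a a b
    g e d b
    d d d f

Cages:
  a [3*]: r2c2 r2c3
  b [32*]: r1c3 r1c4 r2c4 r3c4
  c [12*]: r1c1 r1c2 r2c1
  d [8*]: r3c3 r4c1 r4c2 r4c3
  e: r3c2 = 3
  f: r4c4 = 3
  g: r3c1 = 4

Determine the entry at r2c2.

1

Cage b needs product 32, so r1c3 = 4.
Cage g is a single given cell, leaving r3c1 = 4.
E is a freebie; hence r3c2 = 3.
Cage d needs product 8, leaving r3c3 = 1.
Row 3 already has 1, so r3c4 = 2.
4 is placed in column 3; hence r4c3 = 2.
Cage f is a single given cell, which forces r4c4 = 3.
Cage c needs product 12, so r1c1 = 3.
Cage c has product 12, so r1c2 = 2.
2 is placed in column 4, which forces r1c4 = 1.
The 3 cells of cage c must have product 12, which forces r2c1 = 2.
Column 2 now contains 3, leaving r2c2 = 1.
1 is placed in column 3, which forces r2c3 = 3.
Cage b has product 32, so r2c4 = 4.
2 is placed in row 4, leaving r4c1 = 1.
Cage d needs product 8, leaving r4c2 = 4.
The full grid is 3 2 4 1 / 2 1 3 4 / 4 3 1 2 / 1 4 2 3.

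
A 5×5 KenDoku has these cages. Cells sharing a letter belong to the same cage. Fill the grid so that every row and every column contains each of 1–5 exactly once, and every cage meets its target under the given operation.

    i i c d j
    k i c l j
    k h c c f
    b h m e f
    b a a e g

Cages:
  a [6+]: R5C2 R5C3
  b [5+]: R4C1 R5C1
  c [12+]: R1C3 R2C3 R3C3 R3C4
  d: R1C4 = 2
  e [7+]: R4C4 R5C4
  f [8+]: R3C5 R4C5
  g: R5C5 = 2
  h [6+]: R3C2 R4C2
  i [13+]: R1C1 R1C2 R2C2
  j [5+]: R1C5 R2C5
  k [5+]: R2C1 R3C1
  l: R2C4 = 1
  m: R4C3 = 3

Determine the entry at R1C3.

4

Cage d is a single given cell, leaving R1C4 = 2.
L is a freebie; hence R2C4 = 1.
Cage m is given, leaving R4C3 = 3.
Row 4 now contains 3, leaving R4C5 = 5.
Cage g is a single given cell, leaving R5C5 = 2.
Cage j's pair has sum 5; hence R1C5 = 1.
Cage j needs two cells with sum 5, leaving R2C5 = 4.
Column 5 now contains 5, leaving R3C5 = 3.
5 is placed in row 4, so R4C4 = 4.
Cage e's pair has sum 7; hence R5C4 = 3.
The 3 cells of cage i must have sum 13; hence R1C1 = 5.
Cage i has sum 13, so R1C2 = 3.
Cage c needs sum 12, leaving R1C3 = 4.
Cage k's pair has sum 5, leaving R2C1 = 3.
Row 2 already has 4, so R2C2 = 5.
The 4 cells of cage c must have sum 12; hence R2C3 = 2.
The two cells of cage k must have sum 5; hence R3C1 = 2.
Column 2 already has 5, leaving R3C2 = 4.
Cage c needs sum 12; hence R3C3 = 1.
Column 4 now contains 4, which forces R3C4 = 5.
Cage b's pair has sum 5, leaving R4C1 = 1.
Row 4 now contains 1, so R4C2 = 2.
Cage b needs two cells with sum 5; hence R5C1 = 4.
Column 2 already has 5; hence R5C2 = 1.
Column 3 already has 1, so R5C3 = 5.
Completed grid: 5 3 4 2 1 / 3 5 2 1 4 / 2 4 1 5 3 / 1 2 3 4 5 / 4 1 5 3 2.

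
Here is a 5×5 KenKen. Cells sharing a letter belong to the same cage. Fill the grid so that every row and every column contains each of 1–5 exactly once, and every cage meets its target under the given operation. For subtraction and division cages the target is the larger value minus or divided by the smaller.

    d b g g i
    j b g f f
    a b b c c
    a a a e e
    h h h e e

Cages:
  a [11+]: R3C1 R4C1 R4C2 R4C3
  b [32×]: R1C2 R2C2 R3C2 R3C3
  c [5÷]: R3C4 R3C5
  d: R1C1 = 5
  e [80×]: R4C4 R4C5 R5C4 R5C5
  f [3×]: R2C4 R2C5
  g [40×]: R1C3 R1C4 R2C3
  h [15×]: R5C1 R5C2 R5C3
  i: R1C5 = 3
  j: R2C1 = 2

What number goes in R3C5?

D is a freebie, leaving R1C1 = 5.
I is a freebie; hence R1C5 = 3.
Cage j is a single given cell, so R2C1 = 2.
Column 5 already has 3, leaving R2C5 = 1.
Cage b has product 32, leaving R3C3 = 4.
Column 5 now contains 1, which forces R3C5 = 5.
Column 3 already has 4; hence R1C3 = 2.
The 3 cells of cage g must have product 40, so R1C4 = 4.
1 is placed in row 2, which forces R2C2 = 4.
Column 3 already has 4; hence R2C3 = 5.
1 is placed in row 2, so R2C4 = 3.
Row 3 now contains 5, so R3C4 = 1.
Row 1 now contains 2, leaving R1C2 = 1.
Row 3 already has 1, leaving R3C1 = 3.
Row 3 already has 1, so R3C2 = 2.
The 4 cells of cage a must have sum 11; hence R4C1 = 4.
Column 2 already has 1, leaving R4C2 = 3.
Row 4 now contains 3, so R4C3 = 1.
Row 4 now contains 4, so R4C5 = 2.
Column 1 now contains 3, so R5C1 = 1.
Cage h needs product 15, so R5C2 = 5.
Column 3 now contains 1, which forces R5C3 = 3.
Row 5 now contains 5, so R5C4 = 2.
2 is placed in column 5, leaving R5C5 = 4.
2 is placed in row 4; hence R4C4 = 5.
The full grid is 5 1 2 4 3 / 2 4 5 3 1 / 3 2 4 1 5 / 4 3 1 5 2 / 1 5 3 2 4.

5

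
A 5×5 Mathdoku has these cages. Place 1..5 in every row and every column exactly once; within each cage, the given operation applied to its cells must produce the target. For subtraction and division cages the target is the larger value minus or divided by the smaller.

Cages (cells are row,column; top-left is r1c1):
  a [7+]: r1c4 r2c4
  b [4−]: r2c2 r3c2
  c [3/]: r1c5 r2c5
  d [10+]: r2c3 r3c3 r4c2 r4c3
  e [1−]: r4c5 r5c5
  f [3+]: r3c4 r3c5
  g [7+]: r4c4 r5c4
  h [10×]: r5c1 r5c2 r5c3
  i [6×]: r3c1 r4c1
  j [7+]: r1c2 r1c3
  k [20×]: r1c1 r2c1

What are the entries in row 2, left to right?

4 1 2 5 3

The only place for 1 in row 1 is r1c5.
Column 5 already has 1, leaving r2c5 = 3.
Cage f's pair has sum 3, so r3c4 = 1.
Column 5 already has 1, so r3c5 = 2.
Cage b needs two cells with difference 4; hence r2c2 = 1.
2 is placed in row 3, leaving r3c1 = 3.
Row 3 already has 1, so r3c2 = 5.
Row 3 now contains 5; hence r3c3 = 4.
Cage i's pair has product 6, so r4c1 = 2.
5 is placed in column 2, which forces r5c2 = 2.
Cage j needs two cells with sum 7, leaving r1c2 = 4.
Cage j's pair has sum 7; hence r1c3 = 3.
Column 3 already has 4, so r2c3 = 2.
Cage d has sum 10, which forces r4c2 = 3.
Cage d needs sum 10, so r4c3 = 1.
Row 4 already has 3, which forces r4c4 = 4.
Row 4 already has 4, so r4c5 = 5.
Column 3 now contains 1, leaving r5c3 = 5.
Column 4 now contains 4, leaving r5c4 = 3.
5 is placed in column 5, leaving r5c5 = 4.
Row 1 already has 4; hence r1c1 = 5.
Cage a needs two cells with sum 7; hence r1c4 = 2.
Cage k needs two cells with product 20, which forces r2c1 = 4.
Column 4 now contains 4, which forces r2c4 = 5.
Row 5 already has 5, leaving r5c1 = 1.
Completed grid: 5 4 3 2 1 / 4 1 2 5 3 / 3 5 4 1 2 / 2 3 1 4 5 / 1 2 5 3 4.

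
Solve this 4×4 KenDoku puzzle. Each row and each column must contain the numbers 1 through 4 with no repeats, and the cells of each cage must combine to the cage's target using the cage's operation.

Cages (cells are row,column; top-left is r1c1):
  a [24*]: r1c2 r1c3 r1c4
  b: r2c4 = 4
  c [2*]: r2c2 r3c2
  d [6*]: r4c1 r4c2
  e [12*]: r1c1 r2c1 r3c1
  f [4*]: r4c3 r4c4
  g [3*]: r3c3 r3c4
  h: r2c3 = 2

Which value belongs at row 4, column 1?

2

Cage h is a single given cell, which forces r2c3 = 2.
B is a freebie; hence r2c4 = 4.
4 is placed in column 4, which forces r4c4 = 1.
2 is placed in row 2; hence r2c2 = 1.
The two cells of cage c must have product 2, leaving r3c2 = 2.
Cage g needs two cells with product 3, leaving r3c3 = 1.
1 is placed in column 4, which forces r3c4 = 3.
Column 2 already has 2, which forces r4c2 = 3.
Row 4 already has 1, which forces r4c3 = 4.
The 3 cells of cage e must have product 12; hence r1c1 = 1.
Column 2 now contains 3; hence r1c2 = 4.
4 is placed in column 3, which forces r1c3 = 3.
Column 4 now contains 3; hence r1c4 = 2.
Row 2 already has 1, leaving r2c1 = 3.
Row 3 now contains 3, which forces r3c1 = 4.
Row 4 now contains 3; hence r4c1 = 2.
The full grid is 1 4 3 2 / 3 1 2 4 / 4 2 1 3 / 2 3 4 1.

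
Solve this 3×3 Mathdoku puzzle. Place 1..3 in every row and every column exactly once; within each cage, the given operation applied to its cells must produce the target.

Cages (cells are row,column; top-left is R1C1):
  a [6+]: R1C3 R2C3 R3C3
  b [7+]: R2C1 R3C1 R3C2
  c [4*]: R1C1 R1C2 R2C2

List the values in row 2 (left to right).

3 2 1

Cage c needs product 4, leaving R1C1 = 2.
Cage c has product 4, leaving R1C2 = 1.
Row 1 already has 1, so R1C3 = 3.
Column 1 now contains 2; hence R2C1 = 3.
Cage c has product 4, which forces R2C2 = 2.
2 is placed in row 2; hence R2C3 = 1.
Column 1 already has 3, which forces R3C1 = 1.
Column 2 now contains 2; hence R3C2 = 3.
Column 3 already has 1, leaving R3C3 = 2.
Filled in: 2 1 3 / 3 2 1 / 1 3 2.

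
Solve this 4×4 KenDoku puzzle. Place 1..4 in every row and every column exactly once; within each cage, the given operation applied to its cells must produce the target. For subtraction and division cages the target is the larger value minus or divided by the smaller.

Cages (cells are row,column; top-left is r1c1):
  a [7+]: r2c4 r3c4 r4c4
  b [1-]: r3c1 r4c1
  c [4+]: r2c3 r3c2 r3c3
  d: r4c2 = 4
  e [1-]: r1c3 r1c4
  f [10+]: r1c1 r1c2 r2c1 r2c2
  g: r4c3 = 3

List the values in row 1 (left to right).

The 3 cells of cage c must have sum 4, leaving r2c3 = 1.
The 3 cells of cage c must have sum 4, which forces r3c2 = 1.
Cage c needs sum 4, leaving r3c3 = 2.
2 is placed in row 3, which forces r3c4 = 4.
D is a freebie, leaving r4c2 = 4.
G is a freebie, so r4c3 = 3.
Column 3 already has 3, leaving r1c3 = 4.
The two cells of cage e must have difference 1, leaving r1c4 = 3.
Column 4 already has 4; hence r2c4 = 2.
Row 3 now contains 4, leaving r3c1 = 3.
Cage b needs two cells with difference 1, which forces r4c1 = 2.
The 3 cells of cage a must have sum 7, so r4c4 = 1.
Column 1 now contains 2, which forces r1c1 = 1.
Row 1 now contains 3; hence r1c2 = 2.
Column 1 already has 3, so r2c1 = 4.
Row 2 already has 2; hence r2c2 = 3.
Filled in: 1 2 4 3 / 4 3 1 2 / 3 1 2 4 / 2 4 3 1.

1 2 4 3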